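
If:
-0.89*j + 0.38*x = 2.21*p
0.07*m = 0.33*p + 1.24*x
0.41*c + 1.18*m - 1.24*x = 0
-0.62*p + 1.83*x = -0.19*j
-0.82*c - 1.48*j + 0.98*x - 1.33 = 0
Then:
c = -1.45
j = -0.08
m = 0.53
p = 0.04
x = 0.02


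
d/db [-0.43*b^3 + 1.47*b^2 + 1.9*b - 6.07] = -1.29*b^2 + 2.94*b + 1.9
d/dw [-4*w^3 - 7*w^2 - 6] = 2*w*(-6*w - 7)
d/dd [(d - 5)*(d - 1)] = 2*d - 6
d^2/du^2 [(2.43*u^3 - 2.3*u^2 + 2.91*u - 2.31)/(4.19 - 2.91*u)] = (-41.154966*u^3 + 177.772482*u^2 - 255.967938*u + 48.918004)/(24.642171*u^3 - 106.444017*u^2 + 153.264753*u - 73.560059)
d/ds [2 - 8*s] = -8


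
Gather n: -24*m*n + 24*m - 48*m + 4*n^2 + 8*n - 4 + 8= -24*m + 4*n^2 + n*(8 - 24*m) + 4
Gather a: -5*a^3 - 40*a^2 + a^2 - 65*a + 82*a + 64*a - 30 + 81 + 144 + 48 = -5*a^3 - 39*a^2 + 81*a + 243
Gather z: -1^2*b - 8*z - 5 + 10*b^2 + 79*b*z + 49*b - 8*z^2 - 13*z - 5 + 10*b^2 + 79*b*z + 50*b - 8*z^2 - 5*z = 20*b^2 + 98*b - 16*z^2 + z*(158*b - 26) - 10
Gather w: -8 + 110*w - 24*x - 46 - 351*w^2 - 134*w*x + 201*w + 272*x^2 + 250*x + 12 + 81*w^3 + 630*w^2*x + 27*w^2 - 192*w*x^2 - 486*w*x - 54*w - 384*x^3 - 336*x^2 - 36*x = 81*w^3 + w^2*(630*x - 324) + w*(-192*x^2 - 620*x + 257) - 384*x^3 - 64*x^2 + 190*x - 42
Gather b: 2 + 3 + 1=6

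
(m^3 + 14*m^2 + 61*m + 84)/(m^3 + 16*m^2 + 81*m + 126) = (m + 4)/(m + 6)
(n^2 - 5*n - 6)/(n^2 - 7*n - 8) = (n - 6)/(n - 8)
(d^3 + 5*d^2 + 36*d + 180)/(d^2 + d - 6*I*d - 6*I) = (d^2 + d*(5 + 6*I) + 30*I)/(d + 1)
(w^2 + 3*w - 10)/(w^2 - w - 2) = (w + 5)/(w + 1)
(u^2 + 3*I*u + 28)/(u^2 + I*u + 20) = (u + 7*I)/(u + 5*I)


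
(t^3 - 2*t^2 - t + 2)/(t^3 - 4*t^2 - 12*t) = (-t^3 + 2*t^2 + t - 2)/(t*(-t^2 + 4*t + 12))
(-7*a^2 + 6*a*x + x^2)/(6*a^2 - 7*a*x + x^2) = (7*a + x)/(-6*a + x)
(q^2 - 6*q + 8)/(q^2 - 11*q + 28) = (q - 2)/(q - 7)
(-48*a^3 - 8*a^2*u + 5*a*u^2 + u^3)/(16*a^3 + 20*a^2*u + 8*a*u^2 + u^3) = (-12*a^2 + a*u + u^2)/(4*a^2 + 4*a*u + u^2)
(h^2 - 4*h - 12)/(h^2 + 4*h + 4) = (h - 6)/(h + 2)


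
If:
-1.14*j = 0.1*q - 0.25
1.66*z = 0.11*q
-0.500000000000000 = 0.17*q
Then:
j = 0.48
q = -2.94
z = -0.19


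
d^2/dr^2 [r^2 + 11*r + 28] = 2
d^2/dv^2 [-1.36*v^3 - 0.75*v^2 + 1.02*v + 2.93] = -8.16*v - 1.5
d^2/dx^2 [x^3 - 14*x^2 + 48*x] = 6*x - 28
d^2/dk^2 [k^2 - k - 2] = 2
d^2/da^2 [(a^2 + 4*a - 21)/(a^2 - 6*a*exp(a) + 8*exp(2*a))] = 2*((4*(a + 2)*(3*a*exp(a) - a - 8*exp(2*a) + 3*exp(a)) + (a^2 + 4*a - 21)*(3*a*exp(a) - 16*exp(2*a) + 6*exp(a) - 1))*(a^2 - 6*a*exp(a) + 8*exp(2*a)) + 4*(a^2 + 4*a - 21)*(3*a*exp(a) - a - 8*exp(2*a) + 3*exp(a))^2 + (a^2 - 6*a*exp(a) + 8*exp(2*a))^2)/(a^2 - 6*a*exp(a) + 8*exp(2*a))^3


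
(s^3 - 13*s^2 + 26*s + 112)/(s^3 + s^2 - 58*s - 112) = (s - 7)/(s + 7)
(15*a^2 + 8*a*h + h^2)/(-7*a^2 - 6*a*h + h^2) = (-15*a^2 - 8*a*h - h^2)/(7*a^2 + 6*a*h - h^2)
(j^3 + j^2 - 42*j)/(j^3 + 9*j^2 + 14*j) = (j - 6)/(j + 2)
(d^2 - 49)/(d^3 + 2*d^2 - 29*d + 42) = (d - 7)/(d^2 - 5*d + 6)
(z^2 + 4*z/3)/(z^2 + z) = (z + 4/3)/(z + 1)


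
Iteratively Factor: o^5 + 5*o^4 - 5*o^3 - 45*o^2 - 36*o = (o)*(o^4 + 5*o^3 - 5*o^2 - 45*o - 36) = o*(o + 4)*(o^3 + o^2 - 9*o - 9) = o*(o + 3)*(o + 4)*(o^2 - 2*o - 3) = o*(o - 3)*(o + 3)*(o + 4)*(o + 1)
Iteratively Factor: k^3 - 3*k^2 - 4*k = (k + 1)*(k^2 - 4*k) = (k - 4)*(k + 1)*(k)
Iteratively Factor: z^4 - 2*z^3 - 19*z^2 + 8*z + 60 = (z + 2)*(z^3 - 4*z^2 - 11*z + 30) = (z - 5)*(z + 2)*(z^2 + z - 6) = (z - 5)*(z - 2)*(z + 2)*(z + 3)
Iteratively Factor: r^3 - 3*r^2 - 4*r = (r)*(r^2 - 3*r - 4) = r*(r - 4)*(r + 1)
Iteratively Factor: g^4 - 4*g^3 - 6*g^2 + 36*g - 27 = (g - 3)*(g^3 - g^2 - 9*g + 9) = (g - 3)*(g + 3)*(g^2 - 4*g + 3) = (g - 3)^2*(g + 3)*(g - 1)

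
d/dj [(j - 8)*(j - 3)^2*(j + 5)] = 4*j^3 - 27*j^2 - 26*j + 213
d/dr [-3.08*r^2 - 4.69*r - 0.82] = -6.16*r - 4.69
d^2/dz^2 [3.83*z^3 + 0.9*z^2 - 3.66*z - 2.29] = 22.98*z + 1.8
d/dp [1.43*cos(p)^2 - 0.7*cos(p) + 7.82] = (0.7 - 2.86*cos(p))*sin(p)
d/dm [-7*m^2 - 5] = -14*m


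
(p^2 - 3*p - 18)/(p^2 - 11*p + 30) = (p + 3)/(p - 5)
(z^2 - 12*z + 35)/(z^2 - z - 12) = (-z^2 + 12*z - 35)/(-z^2 + z + 12)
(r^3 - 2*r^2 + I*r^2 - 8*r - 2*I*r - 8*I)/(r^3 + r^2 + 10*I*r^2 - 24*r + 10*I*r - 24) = (r^3 + r^2*(-2 + I) + r*(-8 - 2*I) - 8*I)/(r^3 + r^2*(1 + 10*I) + r*(-24 + 10*I) - 24)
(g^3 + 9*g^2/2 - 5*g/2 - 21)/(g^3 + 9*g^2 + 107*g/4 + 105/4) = 2*(g - 2)/(2*g + 5)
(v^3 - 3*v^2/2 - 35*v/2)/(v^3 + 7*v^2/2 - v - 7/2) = v*(v - 5)/(v^2 - 1)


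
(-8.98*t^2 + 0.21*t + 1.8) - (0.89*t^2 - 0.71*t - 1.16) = -9.87*t^2 + 0.92*t + 2.96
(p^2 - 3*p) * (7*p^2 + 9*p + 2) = 7*p^4 - 12*p^3 - 25*p^2 - 6*p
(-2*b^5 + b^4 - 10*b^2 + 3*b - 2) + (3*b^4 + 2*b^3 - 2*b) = -2*b^5 + 4*b^4 + 2*b^3 - 10*b^2 + b - 2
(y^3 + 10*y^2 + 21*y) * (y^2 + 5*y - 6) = y^5 + 15*y^4 + 65*y^3 + 45*y^2 - 126*y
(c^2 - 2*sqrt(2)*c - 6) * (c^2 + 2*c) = c^4 - 2*sqrt(2)*c^3 + 2*c^3 - 6*c^2 - 4*sqrt(2)*c^2 - 12*c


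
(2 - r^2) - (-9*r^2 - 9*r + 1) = 8*r^2 + 9*r + 1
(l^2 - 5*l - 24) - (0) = l^2 - 5*l - 24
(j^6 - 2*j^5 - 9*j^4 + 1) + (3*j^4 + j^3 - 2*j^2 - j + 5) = j^6 - 2*j^5 - 6*j^4 + j^3 - 2*j^2 - j + 6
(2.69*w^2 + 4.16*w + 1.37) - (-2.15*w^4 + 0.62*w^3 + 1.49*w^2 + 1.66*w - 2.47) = 2.15*w^4 - 0.62*w^3 + 1.2*w^2 + 2.5*w + 3.84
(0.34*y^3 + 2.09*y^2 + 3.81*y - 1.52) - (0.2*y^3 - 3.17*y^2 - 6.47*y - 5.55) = 0.14*y^3 + 5.26*y^2 + 10.28*y + 4.03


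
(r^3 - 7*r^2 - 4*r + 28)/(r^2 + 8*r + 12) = (r^2 - 9*r + 14)/(r + 6)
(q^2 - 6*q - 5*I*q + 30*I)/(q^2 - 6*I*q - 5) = (q - 6)/(q - I)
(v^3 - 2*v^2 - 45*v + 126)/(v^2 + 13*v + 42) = (v^2 - 9*v + 18)/(v + 6)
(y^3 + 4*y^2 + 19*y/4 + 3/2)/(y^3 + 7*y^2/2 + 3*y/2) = (y^2 + 7*y/2 + 3)/(y*(y + 3))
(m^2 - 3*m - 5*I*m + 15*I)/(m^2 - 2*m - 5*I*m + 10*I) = (m - 3)/(m - 2)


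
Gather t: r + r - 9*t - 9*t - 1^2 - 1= 2*r - 18*t - 2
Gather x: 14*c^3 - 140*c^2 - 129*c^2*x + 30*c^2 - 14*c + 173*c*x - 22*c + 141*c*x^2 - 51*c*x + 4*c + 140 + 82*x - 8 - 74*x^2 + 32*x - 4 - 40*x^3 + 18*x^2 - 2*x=14*c^3 - 110*c^2 - 32*c - 40*x^3 + x^2*(141*c - 56) + x*(-129*c^2 + 122*c + 112) + 128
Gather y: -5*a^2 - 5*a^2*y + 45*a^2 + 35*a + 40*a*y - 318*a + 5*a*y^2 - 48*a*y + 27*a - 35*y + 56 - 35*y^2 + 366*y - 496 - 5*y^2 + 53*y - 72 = 40*a^2 - 256*a + y^2*(5*a - 40) + y*(-5*a^2 - 8*a + 384) - 512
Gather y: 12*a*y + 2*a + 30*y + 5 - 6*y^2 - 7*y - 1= 2*a - 6*y^2 + y*(12*a + 23) + 4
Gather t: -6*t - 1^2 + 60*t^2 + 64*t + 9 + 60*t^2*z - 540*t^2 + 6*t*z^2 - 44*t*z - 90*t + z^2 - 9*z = t^2*(60*z - 480) + t*(6*z^2 - 44*z - 32) + z^2 - 9*z + 8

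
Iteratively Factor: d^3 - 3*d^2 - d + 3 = (d - 1)*(d^2 - 2*d - 3) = (d - 3)*(d - 1)*(d + 1)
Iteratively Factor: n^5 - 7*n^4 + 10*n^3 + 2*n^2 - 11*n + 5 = (n - 1)*(n^4 - 6*n^3 + 4*n^2 + 6*n - 5) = (n - 5)*(n - 1)*(n^3 - n^2 - n + 1) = (n - 5)*(n - 1)^2*(n^2 - 1) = (n - 5)*(n - 1)^2*(n + 1)*(n - 1)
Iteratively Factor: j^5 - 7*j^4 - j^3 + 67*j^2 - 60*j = (j)*(j^4 - 7*j^3 - j^2 + 67*j - 60) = j*(j - 5)*(j^3 - 2*j^2 - 11*j + 12) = j*(j - 5)*(j + 3)*(j^2 - 5*j + 4) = j*(j - 5)*(j - 1)*(j + 3)*(j - 4)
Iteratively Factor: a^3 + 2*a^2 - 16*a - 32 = (a - 4)*(a^2 + 6*a + 8) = (a - 4)*(a + 4)*(a + 2)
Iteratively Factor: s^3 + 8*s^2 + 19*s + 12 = (s + 4)*(s^2 + 4*s + 3) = (s + 3)*(s + 4)*(s + 1)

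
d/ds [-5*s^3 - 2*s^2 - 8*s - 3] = -15*s^2 - 4*s - 8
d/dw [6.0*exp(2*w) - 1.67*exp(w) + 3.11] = (12.0*exp(w) - 1.67)*exp(w)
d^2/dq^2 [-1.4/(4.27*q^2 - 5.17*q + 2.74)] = (51.05212*q^2 - 61.81252*q - 1.4*(8.54*q - 5.17)*(17.08*q - 10.34) + 32.75944)/(4.27*q^2 - 5.17*q + 2.74)^3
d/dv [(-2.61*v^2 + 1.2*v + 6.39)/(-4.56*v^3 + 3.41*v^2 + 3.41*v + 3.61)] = (-11.9016*v^4 + 10.944*v^3 + 74.4231*v^2 - 62.424*v - 17.4579)/(20.7936*v^6 - 31.0992*v^5 - 19.4711*v^4 - 9.66699999999999*v^3 + 36.2483*v^2 + 24.6202*v + 13.0321)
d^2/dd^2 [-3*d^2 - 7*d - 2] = -6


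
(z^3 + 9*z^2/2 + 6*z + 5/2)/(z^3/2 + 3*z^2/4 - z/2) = 2*(2*z^3 + 9*z^2 + 12*z + 5)/(z*(2*z^2 + 3*z - 2))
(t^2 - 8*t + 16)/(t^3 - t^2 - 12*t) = (t - 4)/(t*(t + 3))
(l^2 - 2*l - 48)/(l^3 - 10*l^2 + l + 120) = (l + 6)/(l^2 - 2*l - 15)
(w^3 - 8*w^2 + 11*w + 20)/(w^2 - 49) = (w^3 - 8*w^2 + 11*w + 20)/(w^2 - 49)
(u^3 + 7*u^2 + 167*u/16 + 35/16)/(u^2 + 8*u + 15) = (u^2 + 2*u + 7/16)/(u + 3)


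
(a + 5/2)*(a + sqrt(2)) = a^2 + sqrt(2)*a + 5*a/2 + 5*sqrt(2)/2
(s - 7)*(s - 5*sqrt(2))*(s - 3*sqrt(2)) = s^3 - 8*sqrt(2)*s^2 - 7*s^2 + 30*s + 56*sqrt(2)*s - 210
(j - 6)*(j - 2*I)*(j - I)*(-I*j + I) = -I*j^4 - 3*j^3 + 7*I*j^3 + 21*j^2 - 4*I*j^2 - 18*j - 14*I*j + 12*I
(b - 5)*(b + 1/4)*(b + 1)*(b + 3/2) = b^4 - 9*b^3/4 - 93*b^2/8 - 41*b/4 - 15/8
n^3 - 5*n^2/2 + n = n*(n - 2)*(n - 1/2)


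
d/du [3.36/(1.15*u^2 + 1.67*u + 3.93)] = (-7.728*u - 5.6112)/(1.15*u^2 + 1.67*u + 3.93)^2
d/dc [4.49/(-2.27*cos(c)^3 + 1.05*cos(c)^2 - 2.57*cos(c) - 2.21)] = (-30.5769*cos(c)^2 + 9.429*cos(c) - 11.5393)*sin(c)/(2.27*cos(c)^3 - 1.05*cos(c)^2 + 2.57*cos(c) + 2.21)^2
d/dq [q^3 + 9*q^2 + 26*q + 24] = 3*q^2 + 18*q + 26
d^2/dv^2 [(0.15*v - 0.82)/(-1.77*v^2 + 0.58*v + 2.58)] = ((0.15*v - 0.82)*(3.54*v - 0.58)*(7.08*v - 1.16) + (1.593*v - 3.0768)*(-1.77*v^2 + 0.58*v + 2.58))/(-1.77*v^2 + 0.58*v + 2.58)^3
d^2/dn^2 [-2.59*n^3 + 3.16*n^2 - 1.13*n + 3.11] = 6.32 - 15.54*n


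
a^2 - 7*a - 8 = (a - 8)*(a + 1)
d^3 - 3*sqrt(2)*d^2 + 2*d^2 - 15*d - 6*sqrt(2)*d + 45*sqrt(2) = (d - 3)*(d + 5)*(d - 3*sqrt(2))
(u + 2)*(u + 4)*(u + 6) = u^3 + 12*u^2 + 44*u + 48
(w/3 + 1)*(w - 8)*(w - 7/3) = w^3/3 - 22*w^2/9 - 37*w/9 + 56/3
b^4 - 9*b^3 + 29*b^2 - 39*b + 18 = (b - 3)^2*(b - 2)*(b - 1)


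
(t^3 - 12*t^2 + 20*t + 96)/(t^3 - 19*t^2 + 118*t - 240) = (t + 2)/(t - 5)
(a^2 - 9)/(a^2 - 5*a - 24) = (a - 3)/(a - 8)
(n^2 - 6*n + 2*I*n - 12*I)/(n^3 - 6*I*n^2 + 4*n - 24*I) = (n - 6)/(n^2 - 8*I*n - 12)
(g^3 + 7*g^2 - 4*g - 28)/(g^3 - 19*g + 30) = (g^2 + 9*g + 14)/(g^2 + 2*g - 15)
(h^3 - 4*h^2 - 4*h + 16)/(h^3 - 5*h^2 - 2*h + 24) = (h - 2)/(h - 3)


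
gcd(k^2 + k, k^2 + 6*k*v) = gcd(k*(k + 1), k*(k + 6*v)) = k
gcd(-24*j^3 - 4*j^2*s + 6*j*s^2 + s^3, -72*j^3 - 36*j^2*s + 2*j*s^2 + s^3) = 12*j^2 + 8*j*s + s^2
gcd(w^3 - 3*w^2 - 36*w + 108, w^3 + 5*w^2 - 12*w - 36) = w^2 + 3*w - 18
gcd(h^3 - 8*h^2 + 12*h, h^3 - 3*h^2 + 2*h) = h^2 - 2*h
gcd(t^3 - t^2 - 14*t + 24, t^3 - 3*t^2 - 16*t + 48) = t^2 + t - 12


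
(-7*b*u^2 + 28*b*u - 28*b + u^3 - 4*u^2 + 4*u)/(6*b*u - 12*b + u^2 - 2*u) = (-7*b*u + 14*b + u^2 - 2*u)/(6*b + u)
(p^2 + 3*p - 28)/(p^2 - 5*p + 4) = (p + 7)/(p - 1)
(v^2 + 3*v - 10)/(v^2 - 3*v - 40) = (v - 2)/(v - 8)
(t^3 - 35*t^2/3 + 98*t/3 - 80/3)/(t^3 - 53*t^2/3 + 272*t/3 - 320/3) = (t - 2)/(t - 8)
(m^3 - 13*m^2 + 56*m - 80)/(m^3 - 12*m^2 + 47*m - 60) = (m - 4)/(m - 3)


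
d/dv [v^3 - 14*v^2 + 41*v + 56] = 3*v^2 - 28*v + 41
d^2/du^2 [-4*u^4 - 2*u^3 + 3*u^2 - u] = -48*u^2 - 12*u + 6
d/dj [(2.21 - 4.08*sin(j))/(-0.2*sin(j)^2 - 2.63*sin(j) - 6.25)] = (-0.816*sin(j)^2 + 0.884*sin(j) + 31.3123)*cos(j)/(0.04*sin(j)^4 + 1.052*sin(j)^3 + 9.4169*sin(j)^2 + 32.875*sin(j) + 39.0625)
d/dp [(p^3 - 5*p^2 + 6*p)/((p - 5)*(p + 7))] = (p^4 + 4*p^3 - 121*p^2 + 350*p - 210)/(p^4 + 4*p^3 - 66*p^2 - 140*p + 1225)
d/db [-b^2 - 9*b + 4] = -2*b - 9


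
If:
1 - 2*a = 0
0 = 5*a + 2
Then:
No Solution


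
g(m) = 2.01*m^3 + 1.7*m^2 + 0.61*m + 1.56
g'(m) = 6.03*m^2 + 3.4*m + 0.61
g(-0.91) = 0.90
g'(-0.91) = 2.51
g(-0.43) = 1.45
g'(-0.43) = 0.26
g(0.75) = 3.82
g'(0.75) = 6.55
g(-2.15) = -11.87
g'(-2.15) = 21.17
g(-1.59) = -3.19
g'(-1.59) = 10.45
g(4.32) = 197.97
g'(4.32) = 127.83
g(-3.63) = -74.40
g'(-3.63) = 67.72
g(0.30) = 1.95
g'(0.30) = 2.17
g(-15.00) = -6408.84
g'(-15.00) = 1306.36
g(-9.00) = -1331.52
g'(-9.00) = 458.44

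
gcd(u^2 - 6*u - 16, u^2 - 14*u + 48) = u - 8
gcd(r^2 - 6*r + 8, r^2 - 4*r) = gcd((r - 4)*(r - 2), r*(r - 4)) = r - 4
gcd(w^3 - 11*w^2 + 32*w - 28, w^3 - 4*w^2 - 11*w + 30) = w - 2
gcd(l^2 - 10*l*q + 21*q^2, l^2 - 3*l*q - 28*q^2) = -l + 7*q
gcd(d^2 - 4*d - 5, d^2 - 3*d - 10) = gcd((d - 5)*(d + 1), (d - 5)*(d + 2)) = d - 5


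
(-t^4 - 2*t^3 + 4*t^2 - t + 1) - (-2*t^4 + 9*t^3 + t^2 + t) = t^4 - 11*t^3 + 3*t^2 - 2*t + 1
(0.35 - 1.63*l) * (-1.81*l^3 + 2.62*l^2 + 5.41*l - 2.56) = 2.9503*l^4 - 4.9041*l^3 - 7.9013*l^2 + 6.0663*l - 0.896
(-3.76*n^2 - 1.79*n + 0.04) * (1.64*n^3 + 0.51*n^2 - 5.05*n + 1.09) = -6.1664*n^5 - 4.8532*n^4 + 18.1407*n^3 + 4.9615*n^2 - 2.1531*n + 0.0436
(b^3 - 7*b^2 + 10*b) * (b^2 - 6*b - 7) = b^5 - 13*b^4 + 45*b^3 - 11*b^2 - 70*b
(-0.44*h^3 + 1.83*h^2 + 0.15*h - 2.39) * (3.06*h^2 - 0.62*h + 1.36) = -1.3464*h^5 + 5.8726*h^4 - 1.274*h^3 - 4.9176*h^2 + 1.6858*h - 3.2504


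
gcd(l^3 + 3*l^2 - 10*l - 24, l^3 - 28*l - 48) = l^2 + 6*l + 8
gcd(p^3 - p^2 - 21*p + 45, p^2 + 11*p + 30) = p + 5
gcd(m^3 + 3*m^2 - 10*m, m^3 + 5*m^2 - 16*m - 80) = m + 5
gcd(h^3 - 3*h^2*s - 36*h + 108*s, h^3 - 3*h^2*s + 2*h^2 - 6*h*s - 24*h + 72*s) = -h^2 + 3*h*s - 6*h + 18*s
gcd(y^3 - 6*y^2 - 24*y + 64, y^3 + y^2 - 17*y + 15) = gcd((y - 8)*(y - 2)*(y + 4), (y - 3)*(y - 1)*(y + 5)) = 1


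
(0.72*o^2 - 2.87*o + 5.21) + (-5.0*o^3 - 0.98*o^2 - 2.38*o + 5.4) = -5.0*o^3 - 0.26*o^2 - 5.25*o + 10.61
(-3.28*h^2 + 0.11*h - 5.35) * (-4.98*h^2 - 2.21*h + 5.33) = 16.3344*h^4 + 6.701*h^3 + 8.9175*h^2 + 12.4098*h - 28.5155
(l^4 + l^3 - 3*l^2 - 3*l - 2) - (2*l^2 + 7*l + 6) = l^4 + l^3 - 5*l^2 - 10*l - 8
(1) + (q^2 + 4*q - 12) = q^2 + 4*q - 11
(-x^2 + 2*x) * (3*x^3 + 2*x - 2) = -3*x^5 + 6*x^4 - 2*x^3 + 6*x^2 - 4*x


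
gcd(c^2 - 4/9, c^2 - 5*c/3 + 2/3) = c - 2/3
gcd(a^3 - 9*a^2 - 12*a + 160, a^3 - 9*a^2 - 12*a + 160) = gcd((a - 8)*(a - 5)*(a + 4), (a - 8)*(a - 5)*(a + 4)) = a^3 - 9*a^2 - 12*a + 160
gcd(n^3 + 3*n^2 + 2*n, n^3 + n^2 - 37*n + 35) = 1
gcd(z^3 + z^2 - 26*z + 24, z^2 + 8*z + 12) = z + 6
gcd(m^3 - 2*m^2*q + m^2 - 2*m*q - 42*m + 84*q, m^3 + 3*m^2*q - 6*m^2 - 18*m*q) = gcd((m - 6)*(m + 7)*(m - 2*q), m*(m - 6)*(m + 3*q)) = m - 6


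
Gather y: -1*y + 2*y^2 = 2*y^2 - y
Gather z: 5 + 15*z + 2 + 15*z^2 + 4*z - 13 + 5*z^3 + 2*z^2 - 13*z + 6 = 5*z^3 + 17*z^2 + 6*z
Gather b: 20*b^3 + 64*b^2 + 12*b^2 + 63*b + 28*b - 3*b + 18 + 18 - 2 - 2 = 20*b^3 + 76*b^2 + 88*b + 32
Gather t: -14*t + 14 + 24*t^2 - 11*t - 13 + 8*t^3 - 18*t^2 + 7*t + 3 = 8*t^3 + 6*t^2 - 18*t + 4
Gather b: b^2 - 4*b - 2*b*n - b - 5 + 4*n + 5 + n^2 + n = b^2 + b*(-2*n - 5) + n^2 + 5*n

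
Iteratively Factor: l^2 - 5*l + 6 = (l - 2)*(l - 3)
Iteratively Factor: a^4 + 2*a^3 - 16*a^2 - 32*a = (a + 2)*(a^3 - 16*a) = (a + 2)*(a + 4)*(a^2 - 4*a) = (a - 4)*(a + 2)*(a + 4)*(a)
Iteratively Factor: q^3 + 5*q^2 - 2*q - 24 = (q + 4)*(q^2 + q - 6) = (q - 2)*(q + 4)*(q + 3)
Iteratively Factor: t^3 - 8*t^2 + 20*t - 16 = (t - 2)*(t^2 - 6*t + 8) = (t - 2)^2*(t - 4)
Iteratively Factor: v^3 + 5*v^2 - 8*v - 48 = (v - 3)*(v^2 + 8*v + 16) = (v - 3)*(v + 4)*(v + 4)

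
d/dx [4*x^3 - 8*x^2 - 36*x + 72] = 12*x^2 - 16*x - 36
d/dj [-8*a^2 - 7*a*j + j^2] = -7*a + 2*j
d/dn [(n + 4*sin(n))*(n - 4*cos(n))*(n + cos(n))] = -(n + 4*sin(n))*(n - 4*cos(n))*(sin(n) - 1) + (n + 4*sin(n))*(n + cos(n))*(4*sin(n) + 1) + (n - 4*cos(n))*(n + cos(n))*(4*cos(n) + 1)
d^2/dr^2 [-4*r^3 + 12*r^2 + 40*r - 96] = 24 - 24*r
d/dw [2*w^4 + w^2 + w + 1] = 8*w^3 + 2*w + 1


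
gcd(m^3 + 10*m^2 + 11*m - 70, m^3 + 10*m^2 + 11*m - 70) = m^3 + 10*m^2 + 11*m - 70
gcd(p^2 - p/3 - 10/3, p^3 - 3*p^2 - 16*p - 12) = 1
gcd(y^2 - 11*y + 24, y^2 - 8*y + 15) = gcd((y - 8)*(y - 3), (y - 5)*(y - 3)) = y - 3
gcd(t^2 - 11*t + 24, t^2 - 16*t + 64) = t - 8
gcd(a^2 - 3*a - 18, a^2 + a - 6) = a + 3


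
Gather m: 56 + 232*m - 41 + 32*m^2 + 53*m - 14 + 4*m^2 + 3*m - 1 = 36*m^2 + 288*m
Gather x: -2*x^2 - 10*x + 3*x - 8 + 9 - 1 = -2*x^2 - 7*x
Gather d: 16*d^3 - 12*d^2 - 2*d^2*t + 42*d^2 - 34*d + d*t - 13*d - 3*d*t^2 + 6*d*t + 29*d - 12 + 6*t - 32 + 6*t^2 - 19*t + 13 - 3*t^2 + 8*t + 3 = 16*d^3 + d^2*(30 - 2*t) + d*(-3*t^2 + 7*t - 18) + 3*t^2 - 5*t - 28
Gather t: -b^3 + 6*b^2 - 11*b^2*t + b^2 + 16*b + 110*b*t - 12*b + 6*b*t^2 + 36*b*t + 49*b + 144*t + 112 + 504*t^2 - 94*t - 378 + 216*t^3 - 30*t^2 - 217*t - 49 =-b^3 + 7*b^2 + 53*b + 216*t^3 + t^2*(6*b + 474) + t*(-11*b^2 + 146*b - 167) - 315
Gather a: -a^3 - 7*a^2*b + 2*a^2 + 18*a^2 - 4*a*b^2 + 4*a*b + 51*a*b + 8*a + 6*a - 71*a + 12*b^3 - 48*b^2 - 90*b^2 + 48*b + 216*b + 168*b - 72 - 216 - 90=-a^3 + a^2*(20 - 7*b) + a*(-4*b^2 + 55*b - 57) + 12*b^3 - 138*b^2 + 432*b - 378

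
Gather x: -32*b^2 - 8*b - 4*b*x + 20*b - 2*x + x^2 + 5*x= -32*b^2 + 12*b + x^2 + x*(3 - 4*b)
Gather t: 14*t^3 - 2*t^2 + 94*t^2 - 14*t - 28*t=14*t^3 + 92*t^2 - 42*t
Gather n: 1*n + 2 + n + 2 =2*n + 4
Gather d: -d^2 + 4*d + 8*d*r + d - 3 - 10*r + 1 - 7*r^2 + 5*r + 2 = -d^2 + d*(8*r + 5) - 7*r^2 - 5*r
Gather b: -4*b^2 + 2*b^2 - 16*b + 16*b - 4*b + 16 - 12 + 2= -2*b^2 - 4*b + 6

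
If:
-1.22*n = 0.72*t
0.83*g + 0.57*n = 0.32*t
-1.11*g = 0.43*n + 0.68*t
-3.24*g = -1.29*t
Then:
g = 0.00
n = 0.00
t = 0.00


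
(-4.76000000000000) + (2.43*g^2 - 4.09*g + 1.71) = 2.43*g^2 - 4.09*g - 3.05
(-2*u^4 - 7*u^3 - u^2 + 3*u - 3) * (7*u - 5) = -14*u^5 - 39*u^4 + 28*u^3 + 26*u^2 - 36*u + 15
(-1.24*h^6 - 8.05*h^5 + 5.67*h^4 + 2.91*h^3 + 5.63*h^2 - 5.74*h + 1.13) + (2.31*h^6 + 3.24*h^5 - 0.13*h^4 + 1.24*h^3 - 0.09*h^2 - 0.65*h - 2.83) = 1.07*h^6 - 4.81*h^5 + 5.54*h^4 + 4.15*h^3 + 5.54*h^2 - 6.39*h - 1.7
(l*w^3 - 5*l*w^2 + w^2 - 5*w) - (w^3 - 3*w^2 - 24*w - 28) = l*w^3 - 5*l*w^2 - w^3 + 4*w^2 + 19*w + 28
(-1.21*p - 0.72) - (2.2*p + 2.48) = -3.41*p - 3.2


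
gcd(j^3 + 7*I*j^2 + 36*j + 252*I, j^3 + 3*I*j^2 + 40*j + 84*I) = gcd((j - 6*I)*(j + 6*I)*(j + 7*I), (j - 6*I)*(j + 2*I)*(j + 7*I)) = j^2 + I*j + 42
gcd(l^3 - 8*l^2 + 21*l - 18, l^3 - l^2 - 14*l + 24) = l^2 - 5*l + 6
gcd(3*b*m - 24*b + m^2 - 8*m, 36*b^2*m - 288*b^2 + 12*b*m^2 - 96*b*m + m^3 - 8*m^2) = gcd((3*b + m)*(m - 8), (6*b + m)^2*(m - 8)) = m - 8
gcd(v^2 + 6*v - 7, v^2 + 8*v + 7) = v + 7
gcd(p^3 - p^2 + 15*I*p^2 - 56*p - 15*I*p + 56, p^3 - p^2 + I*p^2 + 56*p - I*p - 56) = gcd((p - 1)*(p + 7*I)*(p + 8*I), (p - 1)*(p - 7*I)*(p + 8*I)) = p^2 + p*(-1 + 8*I) - 8*I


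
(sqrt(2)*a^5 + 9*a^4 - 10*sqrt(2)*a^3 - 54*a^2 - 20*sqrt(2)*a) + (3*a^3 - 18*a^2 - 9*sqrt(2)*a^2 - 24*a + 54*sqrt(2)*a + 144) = sqrt(2)*a^5 + 9*a^4 - 10*sqrt(2)*a^3 + 3*a^3 - 72*a^2 - 9*sqrt(2)*a^2 - 24*a + 34*sqrt(2)*a + 144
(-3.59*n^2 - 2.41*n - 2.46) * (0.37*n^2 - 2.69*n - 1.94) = -1.3283*n^4 + 8.7654*n^3 + 12.5373*n^2 + 11.2928*n + 4.7724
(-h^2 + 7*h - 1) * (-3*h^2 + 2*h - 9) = 3*h^4 - 23*h^3 + 26*h^2 - 65*h + 9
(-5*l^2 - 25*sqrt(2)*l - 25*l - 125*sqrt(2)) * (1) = -5*l^2 - 25*sqrt(2)*l - 25*l - 125*sqrt(2)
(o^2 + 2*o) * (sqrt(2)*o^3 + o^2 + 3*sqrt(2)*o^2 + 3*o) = sqrt(2)*o^5 + o^4 + 5*sqrt(2)*o^4 + 5*o^3 + 6*sqrt(2)*o^3 + 6*o^2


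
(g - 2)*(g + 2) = g^2 - 4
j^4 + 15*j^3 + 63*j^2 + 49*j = j*(j + 1)*(j + 7)^2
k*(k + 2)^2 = k^3 + 4*k^2 + 4*k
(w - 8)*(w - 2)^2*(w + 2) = w^4 - 10*w^3 + 12*w^2 + 40*w - 64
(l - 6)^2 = l^2 - 12*l + 36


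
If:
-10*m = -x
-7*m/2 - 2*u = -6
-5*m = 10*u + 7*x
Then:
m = -12/23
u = 90/23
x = -120/23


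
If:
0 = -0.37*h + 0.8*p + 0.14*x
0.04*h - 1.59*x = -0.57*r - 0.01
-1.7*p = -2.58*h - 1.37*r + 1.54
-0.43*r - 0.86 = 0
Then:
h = 2.49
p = 1.27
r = -2.00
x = -0.65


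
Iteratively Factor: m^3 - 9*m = (m - 3)*(m^2 + 3*m) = (m - 3)*(m + 3)*(m)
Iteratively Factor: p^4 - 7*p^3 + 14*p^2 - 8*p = (p - 4)*(p^3 - 3*p^2 + 2*p) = (p - 4)*(p - 1)*(p^2 - 2*p) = p*(p - 4)*(p - 1)*(p - 2)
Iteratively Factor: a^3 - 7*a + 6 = (a + 3)*(a^2 - 3*a + 2) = (a - 2)*(a + 3)*(a - 1)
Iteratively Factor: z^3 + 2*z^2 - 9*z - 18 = (z + 2)*(z^2 - 9) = (z - 3)*(z + 2)*(z + 3)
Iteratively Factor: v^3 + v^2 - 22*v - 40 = (v - 5)*(v^2 + 6*v + 8) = (v - 5)*(v + 2)*(v + 4)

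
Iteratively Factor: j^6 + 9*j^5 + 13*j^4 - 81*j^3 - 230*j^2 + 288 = (j - 3)*(j^5 + 12*j^4 + 49*j^3 + 66*j^2 - 32*j - 96) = (j - 3)*(j + 2)*(j^4 + 10*j^3 + 29*j^2 + 8*j - 48) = (j - 3)*(j + 2)*(j + 3)*(j^3 + 7*j^2 + 8*j - 16) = (j - 3)*(j + 2)*(j + 3)*(j + 4)*(j^2 + 3*j - 4) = (j - 3)*(j + 2)*(j + 3)*(j + 4)^2*(j - 1)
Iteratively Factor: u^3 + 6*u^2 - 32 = (u + 4)*(u^2 + 2*u - 8) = (u + 4)^2*(u - 2)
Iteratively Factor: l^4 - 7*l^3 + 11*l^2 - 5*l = (l - 1)*(l^3 - 6*l^2 + 5*l) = l*(l - 1)*(l^2 - 6*l + 5) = l*(l - 5)*(l - 1)*(l - 1)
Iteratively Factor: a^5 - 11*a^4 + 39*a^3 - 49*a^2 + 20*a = (a)*(a^4 - 11*a^3 + 39*a^2 - 49*a + 20) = a*(a - 4)*(a^3 - 7*a^2 + 11*a - 5) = a*(a - 5)*(a - 4)*(a^2 - 2*a + 1) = a*(a - 5)*(a - 4)*(a - 1)*(a - 1)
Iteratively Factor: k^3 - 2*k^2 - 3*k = (k)*(k^2 - 2*k - 3) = k*(k - 3)*(k + 1)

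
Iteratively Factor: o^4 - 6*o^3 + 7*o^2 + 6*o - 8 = (o - 2)*(o^3 - 4*o^2 - o + 4) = (o - 4)*(o - 2)*(o^2 - 1) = (o - 4)*(o - 2)*(o + 1)*(o - 1)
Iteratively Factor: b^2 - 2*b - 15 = (b + 3)*(b - 5)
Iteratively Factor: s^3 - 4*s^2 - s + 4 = (s - 4)*(s^2 - 1) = (s - 4)*(s - 1)*(s + 1)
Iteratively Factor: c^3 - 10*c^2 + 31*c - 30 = (c - 2)*(c^2 - 8*c + 15) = (c - 3)*(c - 2)*(c - 5)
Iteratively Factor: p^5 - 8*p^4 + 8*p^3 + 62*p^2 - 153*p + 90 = (p - 1)*(p^4 - 7*p^3 + p^2 + 63*p - 90) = (p - 5)*(p - 1)*(p^3 - 2*p^2 - 9*p + 18) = (p - 5)*(p - 1)*(p + 3)*(p^2 - 5*p + 6) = (p - 5)*(p - 3)*(p - 1)*(p + 3)*(p - 2)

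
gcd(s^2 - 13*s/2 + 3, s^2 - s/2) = s - 1/2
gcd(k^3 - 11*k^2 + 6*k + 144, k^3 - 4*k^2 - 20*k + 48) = k - 6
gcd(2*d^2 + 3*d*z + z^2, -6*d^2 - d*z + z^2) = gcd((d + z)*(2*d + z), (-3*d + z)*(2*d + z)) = 2*d + z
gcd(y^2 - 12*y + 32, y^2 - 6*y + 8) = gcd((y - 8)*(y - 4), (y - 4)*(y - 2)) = y - 4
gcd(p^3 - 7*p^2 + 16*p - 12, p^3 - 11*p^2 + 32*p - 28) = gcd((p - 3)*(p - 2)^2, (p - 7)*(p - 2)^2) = p^2 - 4*p + 4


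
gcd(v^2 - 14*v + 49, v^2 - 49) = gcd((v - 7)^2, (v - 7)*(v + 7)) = v - 7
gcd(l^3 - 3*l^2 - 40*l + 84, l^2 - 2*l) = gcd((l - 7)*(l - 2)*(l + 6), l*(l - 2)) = l - 2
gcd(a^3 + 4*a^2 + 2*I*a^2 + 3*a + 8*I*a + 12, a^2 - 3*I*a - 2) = a - I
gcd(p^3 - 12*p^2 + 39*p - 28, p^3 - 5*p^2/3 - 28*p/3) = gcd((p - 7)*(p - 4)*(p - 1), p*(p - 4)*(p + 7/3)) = p - 4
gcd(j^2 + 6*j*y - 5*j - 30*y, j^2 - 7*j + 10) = j - 5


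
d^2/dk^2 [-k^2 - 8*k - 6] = -2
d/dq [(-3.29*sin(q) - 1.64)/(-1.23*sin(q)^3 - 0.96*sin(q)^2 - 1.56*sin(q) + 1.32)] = (-9.21885*sin(q) + 2.02335*sin(3*q) + 4.605*cos(2*q) - 11.5062)*cos(q)/(1.23*sin(q)^3 + 0.96*sin(q)^2 + 1.56*sin(q) - 1.32)^2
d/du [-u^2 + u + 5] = 1 - 2*u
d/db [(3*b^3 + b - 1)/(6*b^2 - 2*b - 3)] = (18*b^4 - 12*b^3 - 33*b^2 + 12*b - 5)/(36*b^4 - 24*b^3 - 32*b^2 + 12*b + 9)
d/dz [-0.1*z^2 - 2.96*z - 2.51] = -0.2*z - 2.96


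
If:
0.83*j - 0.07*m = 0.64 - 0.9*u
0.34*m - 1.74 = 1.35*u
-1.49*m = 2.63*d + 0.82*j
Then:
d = -2.01582217934588*u - 3.27433554392026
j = 1.20269312544295 - 0.749468462083629*u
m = 3.97058823529412*u + 5.11764705882353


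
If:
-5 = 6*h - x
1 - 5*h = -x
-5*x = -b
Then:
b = -155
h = -6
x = -31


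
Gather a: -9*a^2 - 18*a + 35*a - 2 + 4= -9*a^2 + 17*a + 2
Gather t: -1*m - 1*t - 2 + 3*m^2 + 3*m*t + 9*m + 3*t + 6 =3*m^2 + 8*m + t*(3*m + 2) + 4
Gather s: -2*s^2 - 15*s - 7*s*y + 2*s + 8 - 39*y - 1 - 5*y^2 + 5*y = -2*s^2 + s*(-7*y - 13) - 5*y^2 - 34*y + 7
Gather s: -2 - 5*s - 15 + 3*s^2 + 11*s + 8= 3*s^2 + 6*s - 9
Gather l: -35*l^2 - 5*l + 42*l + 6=-35*l^2 + 37*l + 6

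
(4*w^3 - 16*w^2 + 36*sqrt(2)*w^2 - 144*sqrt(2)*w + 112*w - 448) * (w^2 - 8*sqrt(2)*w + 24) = 4*w^5 - 16*w^4 + 4*sqrt(2)*w^4 - 368*w^3 - 16*sqrt(2)*w^3 - 32*sqrt(2)*w^2 + 1472*w^2 + 128*sqrt(2)*w + 2688*w - 10752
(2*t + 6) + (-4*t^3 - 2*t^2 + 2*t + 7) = -4*t^3 - 2*t^2 + 4*t + 13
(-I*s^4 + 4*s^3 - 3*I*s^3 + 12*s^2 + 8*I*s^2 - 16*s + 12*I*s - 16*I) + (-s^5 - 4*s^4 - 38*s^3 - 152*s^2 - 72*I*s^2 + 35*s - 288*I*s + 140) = -s^5 - 4*s^4 - I*s^4 - 34*s^3 - 3*I*s^3 - 140*s^2 - 64*I*s^2 + 19*s - 276*I*s + 140 - 16*I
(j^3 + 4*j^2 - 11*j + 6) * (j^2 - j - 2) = j^5 + 3*j^4 - 17*j^3 + 9*j^2 + 16*j - 12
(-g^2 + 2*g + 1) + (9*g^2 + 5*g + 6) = 8*g^2 + 7*g + 7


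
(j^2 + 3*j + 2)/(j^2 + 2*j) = (j + 1)/j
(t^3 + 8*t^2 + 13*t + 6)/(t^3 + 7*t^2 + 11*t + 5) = (t + 6)/(t + 5)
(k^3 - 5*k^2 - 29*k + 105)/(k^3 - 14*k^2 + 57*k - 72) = (k^2 - 2*k - 35)/(k^2 - 11*k + 24)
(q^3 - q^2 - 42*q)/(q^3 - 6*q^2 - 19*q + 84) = q*(q + 6)/(q^2 + q - 12)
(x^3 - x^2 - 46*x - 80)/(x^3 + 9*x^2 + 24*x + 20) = (x - 8)/(x + 2)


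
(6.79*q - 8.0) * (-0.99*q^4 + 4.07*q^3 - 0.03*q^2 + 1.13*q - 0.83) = -6.7221*q^5 + 35.5553*q^4 - 32.7637*q^3 + 7.9127*q^2 - 14.6757*q + 6.64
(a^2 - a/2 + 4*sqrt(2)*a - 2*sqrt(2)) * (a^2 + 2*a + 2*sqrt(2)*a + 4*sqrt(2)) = a^4 + 3*a^3/2 + 6*sqrt(2)*a^3 + 9*sqrt(2)*a^2 + 15*a^2 - 6*sqrt(2)*a + 24*a - 16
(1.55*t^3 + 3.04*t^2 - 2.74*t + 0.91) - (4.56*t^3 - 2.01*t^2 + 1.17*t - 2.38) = -3.01*t^3 + 5.05*t^2 - 3.91*t + 3.29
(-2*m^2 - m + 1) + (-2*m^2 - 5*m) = -4*m^2 - 6*m + 1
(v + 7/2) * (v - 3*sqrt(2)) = v^2 - 3*sqrt(2)*v + 7*v/2 - 21*sqrt(2)/2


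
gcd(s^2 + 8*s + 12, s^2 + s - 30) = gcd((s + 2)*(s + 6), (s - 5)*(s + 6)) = s + 6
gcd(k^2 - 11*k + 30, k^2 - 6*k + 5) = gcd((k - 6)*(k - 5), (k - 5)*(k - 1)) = k - 5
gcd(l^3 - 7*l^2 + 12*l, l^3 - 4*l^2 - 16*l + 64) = l - 4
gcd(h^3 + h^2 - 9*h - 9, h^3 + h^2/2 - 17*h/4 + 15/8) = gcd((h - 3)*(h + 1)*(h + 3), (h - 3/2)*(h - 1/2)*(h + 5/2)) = 1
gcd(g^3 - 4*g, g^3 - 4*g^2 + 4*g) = g^2 - 2*g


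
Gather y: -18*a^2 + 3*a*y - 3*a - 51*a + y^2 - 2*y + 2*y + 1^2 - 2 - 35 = -18*a^2 + 3*a*y - 54*a + y^2 - 36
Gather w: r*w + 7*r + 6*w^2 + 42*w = 7*r + 6*w^2 + w*(r + 42)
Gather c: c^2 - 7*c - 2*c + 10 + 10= c^2 - 9*c + 20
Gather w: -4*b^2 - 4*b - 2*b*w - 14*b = -4*b^2 - 2*b*w - 18*b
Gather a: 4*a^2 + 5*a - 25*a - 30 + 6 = 4*a^2 - 20*a - 24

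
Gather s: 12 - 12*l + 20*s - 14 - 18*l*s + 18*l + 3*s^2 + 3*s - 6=6*l + 3*s^2 + s*(23 - 18*l) - 8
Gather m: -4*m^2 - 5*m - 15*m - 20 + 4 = -4*m^2 - 20*m - 16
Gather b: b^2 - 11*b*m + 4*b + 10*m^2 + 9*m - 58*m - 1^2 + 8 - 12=b^2 + b*(4 - 11*m) + 10*m^2 - 49*m - 5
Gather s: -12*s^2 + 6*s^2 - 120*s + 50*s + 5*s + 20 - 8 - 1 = -6*s^2 - 65*s + 11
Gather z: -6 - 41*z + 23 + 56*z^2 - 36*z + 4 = 56*z^2 - 77*z + 21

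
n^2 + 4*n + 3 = (n + 1)*(n + 3)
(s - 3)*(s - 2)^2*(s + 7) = s^4 - 33*s^2 + 100*s - 84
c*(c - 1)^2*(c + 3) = c^4 + c^3 - 5*c^2 + 3*c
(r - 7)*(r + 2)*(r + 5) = r^3 - 39*r - 70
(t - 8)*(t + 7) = t^2 - t - 56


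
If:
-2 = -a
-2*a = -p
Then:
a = 2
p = 4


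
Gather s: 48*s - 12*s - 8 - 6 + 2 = 36*s - 12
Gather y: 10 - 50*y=10 - 50*y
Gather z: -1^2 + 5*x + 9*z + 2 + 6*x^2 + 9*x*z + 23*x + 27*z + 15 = 6*x^2 + 28*x + z*(9*x + 36) + 16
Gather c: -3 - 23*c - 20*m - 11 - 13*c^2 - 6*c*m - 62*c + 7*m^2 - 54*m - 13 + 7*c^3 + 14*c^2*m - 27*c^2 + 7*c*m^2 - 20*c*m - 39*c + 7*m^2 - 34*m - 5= 7*c^3 + c^2*(14*m - 40) + c*(7*m^2 - 26*m - 124) + 14*m^2 - 108*m - 32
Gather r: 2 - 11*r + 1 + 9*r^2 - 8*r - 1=9*r^2 - 19*r + 2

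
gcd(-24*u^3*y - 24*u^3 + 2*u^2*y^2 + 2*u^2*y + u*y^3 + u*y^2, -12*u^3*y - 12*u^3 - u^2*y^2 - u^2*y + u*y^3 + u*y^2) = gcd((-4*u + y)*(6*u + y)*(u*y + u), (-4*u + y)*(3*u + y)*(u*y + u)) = -4*u^2*y - 4*u^2 + u*y^2 + u*y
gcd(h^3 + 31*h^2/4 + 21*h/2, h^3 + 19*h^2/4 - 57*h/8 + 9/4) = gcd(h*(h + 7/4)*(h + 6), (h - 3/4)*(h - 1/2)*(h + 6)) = h + 6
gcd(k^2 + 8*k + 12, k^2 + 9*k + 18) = k + 6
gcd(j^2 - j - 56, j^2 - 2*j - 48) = j - 8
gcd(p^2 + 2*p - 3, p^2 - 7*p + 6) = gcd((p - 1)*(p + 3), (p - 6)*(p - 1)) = p - 1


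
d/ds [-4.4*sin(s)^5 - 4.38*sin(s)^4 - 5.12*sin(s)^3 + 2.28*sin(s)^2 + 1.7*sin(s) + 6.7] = (-22.0*sin(s)^4 - 17.52*sin(s)^3 - 15.36*sin(s)^2 + 4.56*sin(s) + 1.7)*cos(s)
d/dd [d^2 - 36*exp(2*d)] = 2*d - 72*exp(2*d)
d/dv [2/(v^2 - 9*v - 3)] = 2*(9 - 2*v)/(-v^2 + 9*v + 3)^2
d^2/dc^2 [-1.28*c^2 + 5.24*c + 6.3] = -2.56000000000000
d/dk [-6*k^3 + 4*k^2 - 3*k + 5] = -18*k^2 + 8*k - 3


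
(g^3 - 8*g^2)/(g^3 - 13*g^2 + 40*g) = g/(g - 5)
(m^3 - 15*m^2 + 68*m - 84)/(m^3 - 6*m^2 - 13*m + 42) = (m - 6)/(m + 3)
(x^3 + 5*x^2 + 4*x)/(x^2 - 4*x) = (x^2 + 5*x + 4)/(x - 4)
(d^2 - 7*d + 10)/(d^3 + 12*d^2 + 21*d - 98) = (d - 5)/(d^2 + 14*d + 49)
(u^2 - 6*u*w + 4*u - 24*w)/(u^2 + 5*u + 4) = (u - 6*w)/(u + 1)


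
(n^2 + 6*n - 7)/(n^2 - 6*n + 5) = (n + 7)/(n - 5)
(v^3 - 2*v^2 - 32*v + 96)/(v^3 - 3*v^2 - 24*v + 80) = (v + 6)/(v + 5)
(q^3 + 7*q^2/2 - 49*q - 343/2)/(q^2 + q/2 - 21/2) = (q^2 - 49)/(q - 3)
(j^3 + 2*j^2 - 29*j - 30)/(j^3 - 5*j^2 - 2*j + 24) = (j^3 + 2*j^2 - 29*j - 30)/(j^3 - 5*j^2 - 2*j + 24)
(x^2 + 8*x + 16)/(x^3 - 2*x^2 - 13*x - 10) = (x^2 + 8*x + 16)/(x^3 - 2*x^2 - 13*x - 10)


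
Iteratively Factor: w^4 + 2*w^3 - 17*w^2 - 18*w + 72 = (w - 3)*(w^3 + 5*w^2 - 2*w - 24) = (w - 3)*(w + 3)*(w^2 + 2*w - 8) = (w - 3)*(w + 3)*(w + 4)*(w - 2)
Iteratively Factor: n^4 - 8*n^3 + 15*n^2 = (n - 5)*(n^3 - 3*n^2) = n*(n - 5)*(n^2 - 3*n) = n*(n - 5)*(n - 3)*(n)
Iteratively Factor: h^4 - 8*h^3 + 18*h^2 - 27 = (h - 3)*(h^3 - 5*h^2 + 3*h + 9) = (h - 3)^2*(h^2 - 2*h - 3) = (h - 3)^3*(h + 1)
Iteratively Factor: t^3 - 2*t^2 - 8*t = (t - 4)*(t^2 + 2*t) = (t - 4)*(t + 2)*(t)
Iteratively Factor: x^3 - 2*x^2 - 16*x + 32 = (x - 2)*(x^2 - 16) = (x - 2)*(x + 4)*(x - 4)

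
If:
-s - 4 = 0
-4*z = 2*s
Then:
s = -4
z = 2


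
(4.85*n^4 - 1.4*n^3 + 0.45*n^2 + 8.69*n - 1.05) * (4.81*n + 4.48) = 23.3285*n^5 + 14.994*n^4 - 4.1075*n^3 + 43.8149*n^2 + 33.8807*n - 4.704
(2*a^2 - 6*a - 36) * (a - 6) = 2*a^3 - 18*a^2 + 216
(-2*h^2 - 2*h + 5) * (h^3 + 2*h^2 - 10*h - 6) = -2*h^5 - 6*h^4 + 21*h^3 + 42*h^2 - 38*h - 30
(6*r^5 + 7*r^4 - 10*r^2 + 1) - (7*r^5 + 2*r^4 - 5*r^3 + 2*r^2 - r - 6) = -r^5 + 5*r^4 + 5*r^3 - 12*r^2 + r + 7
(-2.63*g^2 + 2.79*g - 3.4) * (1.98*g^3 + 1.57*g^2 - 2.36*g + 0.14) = -5.2074*g^5 + 1.3951*g^4 + 3.8551*g^3 - 12.2906*g^2 + 8.4146*g - 0.476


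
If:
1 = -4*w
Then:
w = -1/4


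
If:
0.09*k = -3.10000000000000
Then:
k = -34.44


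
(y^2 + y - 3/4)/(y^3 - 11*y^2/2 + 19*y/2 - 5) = (4*y^2 + 4*y - 3)/(2*(2*y^3 - 11*y^2 + 19*y - 10))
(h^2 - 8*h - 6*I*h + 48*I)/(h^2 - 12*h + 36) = (h^2 - 8*h - 6*I*h + 48*I)/(h^2 - 12*h + 36)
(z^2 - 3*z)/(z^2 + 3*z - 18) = z/(z + 6)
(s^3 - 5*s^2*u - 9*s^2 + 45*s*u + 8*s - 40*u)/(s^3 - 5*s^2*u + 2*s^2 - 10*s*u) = (s^2 - 9*s + 8)/(s*(s + 2))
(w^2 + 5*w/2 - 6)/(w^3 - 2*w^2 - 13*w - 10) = (-w^2 - 5*w/2 + 6)/(-w^3 + 2*w^2 + 13*w + 10)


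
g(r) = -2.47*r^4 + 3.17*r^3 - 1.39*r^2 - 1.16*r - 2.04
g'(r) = -9.88*r^3 + 9.51*r^2 - 2.78*r - 1.16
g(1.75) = -14.50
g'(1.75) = -29.85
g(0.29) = -2.43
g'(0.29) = -1.41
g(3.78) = -359.34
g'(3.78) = -409.41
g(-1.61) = -33.60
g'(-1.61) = 69.20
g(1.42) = -7.46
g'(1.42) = -14.22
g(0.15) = -2.24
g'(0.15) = -1.40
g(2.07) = -27.63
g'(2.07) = -53.80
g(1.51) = -8.89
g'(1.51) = -17.69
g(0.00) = -2.04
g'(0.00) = -1.16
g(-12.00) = -56883.96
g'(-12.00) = 18474.28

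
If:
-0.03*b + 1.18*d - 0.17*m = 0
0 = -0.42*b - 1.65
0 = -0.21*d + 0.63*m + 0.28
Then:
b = -3.93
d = -0.17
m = -0.50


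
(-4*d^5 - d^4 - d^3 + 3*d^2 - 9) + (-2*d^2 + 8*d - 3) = -4*d^5 - d^4 - d^3 + d^2 + 8*d - 12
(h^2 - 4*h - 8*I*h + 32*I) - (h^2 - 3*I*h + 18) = -4*h - 5*I*h - 18 + 32*I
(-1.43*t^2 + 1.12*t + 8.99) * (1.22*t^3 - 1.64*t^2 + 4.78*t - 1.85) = -1.7446*t^5 + 3.7116*t^4 + 2.2956*t^3 - 6.7445*t^2 + 40.9002*t - 16.6315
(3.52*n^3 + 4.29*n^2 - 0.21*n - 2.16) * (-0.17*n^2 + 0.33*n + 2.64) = -0.5984*n^5 + 0.4323*n^4 + 10.7442*n^3 + 11.6235*n^2 - 1.2672*n - 5.7024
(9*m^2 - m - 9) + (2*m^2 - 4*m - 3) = 11*m^2 - 5*m - 12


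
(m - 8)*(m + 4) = m^2 - 4*m - 32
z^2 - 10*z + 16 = (z - 8)*(z - 2)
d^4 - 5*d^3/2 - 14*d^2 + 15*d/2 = d*(d - 5)*(d - 1/2)*(d + 3)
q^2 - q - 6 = (q - 3)*(q + 2)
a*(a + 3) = a^2 + 3*a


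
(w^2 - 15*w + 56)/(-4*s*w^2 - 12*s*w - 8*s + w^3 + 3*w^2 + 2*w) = (-w^2 + 15*w - 56)/(4*s*w^2 + 12*s*w + 8*s - w^3 - 3*w^2 - 2*w)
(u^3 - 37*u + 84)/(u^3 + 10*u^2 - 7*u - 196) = (u - 3)/(u + 7)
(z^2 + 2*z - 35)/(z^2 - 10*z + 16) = (z^2 + 2*z - 35)/(z^2 - 10*z + 16)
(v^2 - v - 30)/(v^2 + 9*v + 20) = (v - 6)/(v + 4)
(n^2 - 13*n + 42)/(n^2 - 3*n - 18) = (n - 7)/(n + 3)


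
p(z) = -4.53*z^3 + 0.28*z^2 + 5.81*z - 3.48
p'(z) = -13.59*z^2 + 0.56*z + 5.81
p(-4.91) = 510.96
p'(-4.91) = -324.57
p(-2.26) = 37.11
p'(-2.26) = -64.87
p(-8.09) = 2366.36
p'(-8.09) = -888.16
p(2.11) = -32.53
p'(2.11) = -53.51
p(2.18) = -36.42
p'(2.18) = -57.55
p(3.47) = -169.22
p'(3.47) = -155.88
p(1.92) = -23.36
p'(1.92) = -43.21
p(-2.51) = 55.33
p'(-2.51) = -81.21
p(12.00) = -7721.28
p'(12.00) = -1944.43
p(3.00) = -105.84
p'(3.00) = -114.82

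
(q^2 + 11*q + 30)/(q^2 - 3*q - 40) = (q + 6)/(q - 8)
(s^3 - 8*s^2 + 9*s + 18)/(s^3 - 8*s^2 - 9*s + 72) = (s^2 - 5*s - 6)/(s^2 - 5*s - 24)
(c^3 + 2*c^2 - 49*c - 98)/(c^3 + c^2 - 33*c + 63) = (c^2 - 5*c - 14)/(c^2 - 6*c + 9)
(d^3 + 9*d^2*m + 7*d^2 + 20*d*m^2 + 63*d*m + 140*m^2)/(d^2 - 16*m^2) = (d^2 + 5*d*m + 7*d + 35*m)/(d - 4*m)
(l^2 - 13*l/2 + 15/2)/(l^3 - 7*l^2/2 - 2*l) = (-2*l^2 + 13*l - 15)/(l*(-2*l^2 + 7*l + 4))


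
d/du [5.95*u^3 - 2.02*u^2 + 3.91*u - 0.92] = 17.85*u^2 - 4.04*u + 3.91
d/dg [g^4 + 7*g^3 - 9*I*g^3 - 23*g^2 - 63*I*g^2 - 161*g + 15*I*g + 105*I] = 4*g^3 + g^2*(21 - 27*I) + g*(-46 - 126*I) - 161 + 15*I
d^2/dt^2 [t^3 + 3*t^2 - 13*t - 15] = 6*t + 6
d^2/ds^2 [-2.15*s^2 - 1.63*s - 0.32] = -4.30000000000000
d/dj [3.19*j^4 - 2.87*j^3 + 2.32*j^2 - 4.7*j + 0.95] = 12.76*j^3 - 8.61*j^2 + 4.64*j - 4.7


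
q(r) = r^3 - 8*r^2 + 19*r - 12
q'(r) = 3*r^2 - 16*r + 19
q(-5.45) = -515.05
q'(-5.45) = 195.31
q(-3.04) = -171.79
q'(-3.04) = 95.36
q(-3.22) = -189.51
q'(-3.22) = 101.63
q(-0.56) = -25.32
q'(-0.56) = 28.90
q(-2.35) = -113.81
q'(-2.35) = 73.17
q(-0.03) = -12.58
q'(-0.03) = 19.48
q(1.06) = 0.34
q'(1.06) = 5.41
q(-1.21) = -48.47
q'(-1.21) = 42.75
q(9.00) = 240.00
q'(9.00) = 118.00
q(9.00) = 240.00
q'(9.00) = 118.00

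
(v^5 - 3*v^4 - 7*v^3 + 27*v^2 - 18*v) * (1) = v^5 - 3*v^4 - 7*v^3 + 27*v^2 - 18*v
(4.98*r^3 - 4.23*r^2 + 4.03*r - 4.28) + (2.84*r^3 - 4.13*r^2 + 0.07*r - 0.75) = 7.82*r^3 - 8.36*r^2 + 4.1*r - 5.03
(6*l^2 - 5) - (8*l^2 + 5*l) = -2*l^2 - 5*l - 5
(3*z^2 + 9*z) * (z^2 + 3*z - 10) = 3*z^4 + 18*z^3 - 3*z^2 - 90*z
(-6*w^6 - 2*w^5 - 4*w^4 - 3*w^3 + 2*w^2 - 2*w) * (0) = 0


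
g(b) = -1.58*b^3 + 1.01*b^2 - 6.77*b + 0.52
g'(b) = -4.74*b^2 + 2.02*b - 6.77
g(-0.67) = 5.98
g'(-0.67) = -10.25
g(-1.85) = 26.51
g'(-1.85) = -26.73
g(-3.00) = 72.58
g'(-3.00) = -55.49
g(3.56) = -82.07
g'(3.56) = -59.65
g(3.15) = -60.17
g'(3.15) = -47.44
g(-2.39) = 44.04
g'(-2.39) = -38.67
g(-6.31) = 480.41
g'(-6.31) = -208.24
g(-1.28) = 14.15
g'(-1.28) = -17.12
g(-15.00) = 5661.82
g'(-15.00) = -1103.57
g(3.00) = -53.36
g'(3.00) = -43.37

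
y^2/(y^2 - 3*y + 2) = y^2/(y^2 - 3*y + 2)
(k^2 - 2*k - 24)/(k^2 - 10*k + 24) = (k + 4)/(k - 4)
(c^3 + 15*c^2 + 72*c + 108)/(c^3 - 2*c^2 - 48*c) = (c^2 + 9*c + 18)/(c*(c - 8))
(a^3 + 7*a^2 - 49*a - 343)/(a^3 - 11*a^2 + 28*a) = (a^2 + 14*a + 49)/(a*(a - 4))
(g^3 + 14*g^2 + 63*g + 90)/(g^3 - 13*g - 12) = (g^2 + 11*g + 30)/(g^2 - 3*g - 4)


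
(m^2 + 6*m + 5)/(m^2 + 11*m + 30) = (m + 1)/(m + 6)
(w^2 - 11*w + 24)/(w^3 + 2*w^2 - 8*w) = (w^2 - 11*w + 24)/(w*(w^2 + 2*w - 8))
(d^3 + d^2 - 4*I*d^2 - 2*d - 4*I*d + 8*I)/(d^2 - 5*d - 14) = (d^2 - d*(1 + 4*I) + 4*I)/(d - 7)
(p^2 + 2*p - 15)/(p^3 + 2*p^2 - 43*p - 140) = (p - 3)/(p^2 - 3*p - 28)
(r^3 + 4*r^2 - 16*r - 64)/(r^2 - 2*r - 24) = (r^2 - 16)/(r - 6)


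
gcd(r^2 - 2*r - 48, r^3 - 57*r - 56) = r - 8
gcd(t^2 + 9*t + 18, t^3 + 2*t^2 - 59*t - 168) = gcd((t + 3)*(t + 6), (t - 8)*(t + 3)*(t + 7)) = t + 3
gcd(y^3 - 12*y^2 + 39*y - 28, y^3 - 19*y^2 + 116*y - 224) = y^2 - 11*y + 28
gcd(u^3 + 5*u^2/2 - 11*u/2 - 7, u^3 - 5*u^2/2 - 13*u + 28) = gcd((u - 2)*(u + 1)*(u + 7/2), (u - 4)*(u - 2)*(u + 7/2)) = u^2 + 3*u/2 - 7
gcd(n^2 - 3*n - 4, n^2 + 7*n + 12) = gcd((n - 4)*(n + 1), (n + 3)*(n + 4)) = 1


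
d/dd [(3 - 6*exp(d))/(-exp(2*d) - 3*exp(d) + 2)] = (-6*exp(2*d) + 6*exp(d) - 3)*exp(d)/(exp(4*d) + 6*exp(3*d) + 5*exp(2*d) - 12*exp(d) + 4)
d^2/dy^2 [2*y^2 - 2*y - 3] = 4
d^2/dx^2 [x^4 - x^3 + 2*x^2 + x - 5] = 12*x^2 - 6*x + 4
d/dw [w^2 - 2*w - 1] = 2*w - 2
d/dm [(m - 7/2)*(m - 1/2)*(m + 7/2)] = 3*m^2 - m - 49/4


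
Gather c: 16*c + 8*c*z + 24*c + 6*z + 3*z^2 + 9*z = c*(8*z + 40) + 3*z^2 + 15*z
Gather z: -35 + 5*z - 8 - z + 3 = 4*z - 40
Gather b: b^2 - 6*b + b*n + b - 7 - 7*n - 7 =b^2 + b*(n - 5) - 7*n - 14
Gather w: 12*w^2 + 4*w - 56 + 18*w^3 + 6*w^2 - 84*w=18*w^3 + 18*w^2 - 80*w - 56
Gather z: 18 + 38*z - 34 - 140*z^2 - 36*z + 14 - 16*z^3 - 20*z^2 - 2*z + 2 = -16*z^3 - 160*z^2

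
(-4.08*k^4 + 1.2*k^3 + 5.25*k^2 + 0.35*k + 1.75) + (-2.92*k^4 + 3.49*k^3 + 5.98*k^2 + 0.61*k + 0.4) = -7.0*k^4 + 4.69*k^3 + 11.23*k^2 + 0.96*k + 2.15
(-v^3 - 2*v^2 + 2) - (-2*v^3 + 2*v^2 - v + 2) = v^3 - 4*v^2 + v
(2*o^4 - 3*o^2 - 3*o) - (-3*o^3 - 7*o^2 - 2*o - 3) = 2*o^4 + 3*o^3 + 4*o^2 - o + 3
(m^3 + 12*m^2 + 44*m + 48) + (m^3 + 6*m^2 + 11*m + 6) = 2*m^3 + 18*m^2 + 55*m + 54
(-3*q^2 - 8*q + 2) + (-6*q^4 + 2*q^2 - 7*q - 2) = -6*q^4 - q^2 - 15*q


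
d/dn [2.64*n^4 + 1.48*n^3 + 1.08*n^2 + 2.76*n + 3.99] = 10.56*n^3 + 4.44*n^2 + 2.16*n + 2.76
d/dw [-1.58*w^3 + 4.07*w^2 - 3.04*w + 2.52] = -4.74*w^2 + 8.14*w - 3.04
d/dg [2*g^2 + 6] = 4*g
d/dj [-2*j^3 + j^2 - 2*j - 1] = -6*j^2 + 2*j - 2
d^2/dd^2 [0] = 0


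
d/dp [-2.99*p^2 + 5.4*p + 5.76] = 5.4 - 5.98*p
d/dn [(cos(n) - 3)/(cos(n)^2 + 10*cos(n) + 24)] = (cos(n)^2 - 6*cos(n) - 54)*sin(n)/(cos(n)^2 + 10*cos(n) + 24)^2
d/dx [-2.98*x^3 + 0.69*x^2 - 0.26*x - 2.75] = -8.94*x^2 + 1.38*x - 0.26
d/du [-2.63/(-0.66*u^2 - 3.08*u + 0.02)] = (-3.4716*u - 8.1004)/(0.66*u^2 + 3.08*u - 0.02)^2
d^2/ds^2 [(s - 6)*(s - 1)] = 2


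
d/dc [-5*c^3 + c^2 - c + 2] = -15*c^2 + 2*c - 1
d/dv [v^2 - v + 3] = 2*v - 1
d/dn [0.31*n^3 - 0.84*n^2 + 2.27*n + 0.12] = 0.93*n^2 - 1.68*n + 2.27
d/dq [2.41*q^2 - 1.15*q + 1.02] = 4.82*q - 1.15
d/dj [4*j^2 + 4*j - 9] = 8*j + 4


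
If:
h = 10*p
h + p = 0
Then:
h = 0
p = 0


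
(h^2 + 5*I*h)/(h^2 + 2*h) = (h + 5*I)/(h + 2)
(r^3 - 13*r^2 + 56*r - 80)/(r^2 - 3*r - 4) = (r^2 - 9*r + 20)/(r + 1)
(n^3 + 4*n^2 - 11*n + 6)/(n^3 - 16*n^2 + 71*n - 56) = (n^2 + 5*n - 6)/(n^2 - 15*n + 56)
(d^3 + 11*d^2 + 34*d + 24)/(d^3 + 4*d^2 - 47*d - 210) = (d^2 + 5*d + 4)/(d^2 - 2*d - 35)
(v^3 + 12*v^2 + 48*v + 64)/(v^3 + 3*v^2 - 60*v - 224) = (v^2 + 8*v + 16)/(v^2 - v - 56)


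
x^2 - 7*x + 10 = (x - 5)*(x - 2)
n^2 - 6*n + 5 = (n - 5)*(n - 1)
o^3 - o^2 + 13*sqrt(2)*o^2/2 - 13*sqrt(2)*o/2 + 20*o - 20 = (o - 1)*(o + 5*sqrt(2)/2)*(o + 4*sqrt(2))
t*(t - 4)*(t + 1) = t^3 - 3*t^2 - 4*t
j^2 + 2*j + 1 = (j + 1)^2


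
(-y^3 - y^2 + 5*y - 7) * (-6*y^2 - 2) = 6*y^5 + 6*y^4 - 28*y^3 + 44*y^2 - 10*y + 14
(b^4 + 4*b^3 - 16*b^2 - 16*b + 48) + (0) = b^4 + 4*b^3 - 16*b^2 - 16*b + 48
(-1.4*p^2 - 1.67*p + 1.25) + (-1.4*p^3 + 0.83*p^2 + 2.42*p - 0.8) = -1.4*p^3 - 0.57*p^2 + 0.75*p + 0.45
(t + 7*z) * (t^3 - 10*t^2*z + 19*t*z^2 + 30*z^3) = t^4 - 3*t^3*z - 51*t^2*z^2 + 163*t*z^3 + 210*z^4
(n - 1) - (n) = -1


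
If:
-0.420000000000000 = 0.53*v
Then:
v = -0.79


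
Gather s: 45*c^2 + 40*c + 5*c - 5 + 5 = 45*c^2 + 45*c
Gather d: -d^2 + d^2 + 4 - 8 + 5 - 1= 0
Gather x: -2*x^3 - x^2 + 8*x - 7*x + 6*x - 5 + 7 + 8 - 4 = -2*x^3 - x^2 + 7*x + 6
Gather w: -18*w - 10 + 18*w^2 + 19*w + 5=18*w^2 + w - 5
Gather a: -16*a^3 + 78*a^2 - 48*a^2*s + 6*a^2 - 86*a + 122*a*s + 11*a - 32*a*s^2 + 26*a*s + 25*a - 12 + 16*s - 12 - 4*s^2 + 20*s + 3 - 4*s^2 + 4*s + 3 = -16*a^3 + a^2*(84 - 48*s) + a*(-32*s^2 + 148*s - 50) - 8*s^2 + 40*s - 18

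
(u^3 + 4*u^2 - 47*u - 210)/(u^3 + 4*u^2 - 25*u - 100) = (u^2 - u - 42)/(u^2 - u - 20)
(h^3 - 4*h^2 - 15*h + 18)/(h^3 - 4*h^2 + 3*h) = (h^2 - 3*h - 18)/(h*(h - 3))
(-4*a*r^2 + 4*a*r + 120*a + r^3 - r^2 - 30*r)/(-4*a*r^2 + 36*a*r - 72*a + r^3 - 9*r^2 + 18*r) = (r + 5)/(r - 3)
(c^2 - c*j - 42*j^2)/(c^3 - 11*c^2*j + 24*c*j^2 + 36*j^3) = (c^2 - c*j - 42*j^2)/(c^3 - 11*c^2*j + 24*c*j^2 + 36*j^3)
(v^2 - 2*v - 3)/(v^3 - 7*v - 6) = 1/(v + 2)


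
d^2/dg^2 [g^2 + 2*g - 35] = 2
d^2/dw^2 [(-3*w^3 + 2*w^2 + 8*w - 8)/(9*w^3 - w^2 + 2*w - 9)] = 2*(135*w^6 + 2106*w^5 - 5670*w^4 + 1593*w^3 + 3540*w^2 - 2841*w + 346)/(729*w^9 - 243*w^8 + 513*w^7 - 2296*w^6 + 600*w^5 - 1011*w^4 + 2303*w^3 - 351*w^2 + 486*w - 729)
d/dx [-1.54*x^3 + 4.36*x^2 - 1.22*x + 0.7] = -4.62*x^2 + 8.72*x - 1.22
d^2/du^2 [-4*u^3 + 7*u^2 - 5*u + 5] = 14 - 24*u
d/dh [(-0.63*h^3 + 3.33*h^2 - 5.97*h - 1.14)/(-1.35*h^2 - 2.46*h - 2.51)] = (0.8505*h^4 + 3.0996*h^3 - 11.5074*h^2 - 19.7946*h + 12.1803)/(1.8225*h^4 + 6.642*h^3 + 12.8286*h^2 + 12.3492*h + 6.3001)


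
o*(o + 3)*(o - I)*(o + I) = o^4 + 3*o^3 + o^2 + 3*o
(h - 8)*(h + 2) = h^2 - 6*h - 16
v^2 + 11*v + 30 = (v + 5)*(v + 6)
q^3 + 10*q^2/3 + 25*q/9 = q*(q + 5/3)^2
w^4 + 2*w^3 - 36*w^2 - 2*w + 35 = (w - 5)*(w - 1)*(w + 1)*(w + 7)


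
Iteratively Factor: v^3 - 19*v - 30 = (v + 3)*(v^2 - 3*v - 10) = (v - 5)*(v + 3)*(v + 2)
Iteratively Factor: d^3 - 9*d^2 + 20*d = (d - 5)*(d^2 - 4*d) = d*(d - 5)*(d - 4)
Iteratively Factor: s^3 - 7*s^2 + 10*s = (s)*(s^2 - 7*s + 10) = s*(s - 2)*(s - 5)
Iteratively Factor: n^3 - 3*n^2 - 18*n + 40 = (n - 2)*(n^2 - n - 20) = (n - 2)*(n + 4)*(n - 5)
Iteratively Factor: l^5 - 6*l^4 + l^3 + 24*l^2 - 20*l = (l)*(l^4 - 6*l^3 + l^2 + 24*l - 20) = l*(l - 1)*(l^3 - 5*l^2 - 4*l + 20) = l*(l - 2)*(l - 1)*(l^2 - 3*l - 10) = l*(l - 5)*(l - 2)*(l - 1)*(l + 2)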